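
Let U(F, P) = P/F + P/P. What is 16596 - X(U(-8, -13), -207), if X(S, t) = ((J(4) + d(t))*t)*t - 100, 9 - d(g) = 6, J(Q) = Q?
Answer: -283247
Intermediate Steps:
d(g) = 3 (d(g) = 9 - 1*6 = 9 - 6 = 3)
U(F, P) = 1 + P/F (U(F, P) = P/F + 1 = 1 + P/F)
X(S, t) = -100 + 7*t**2 (X(S, t) = ((4 + 3)*t)*t - 100 = (7*t)*t - 100 = 7*t**2 - 100 = -100 + 7*t**2)
16596 - X(U(-8, -13), -207) = 16596 - (-100 + 7*(-207)**2) = 16596 - (-100 + 7*42849) = 16596 - (-100 + 299943) = 16596 - 1*299843 = 16596 - 299843 = -283247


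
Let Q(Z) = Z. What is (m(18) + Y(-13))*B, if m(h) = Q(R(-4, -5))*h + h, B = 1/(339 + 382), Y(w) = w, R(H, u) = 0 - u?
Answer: 95/721 ≈ 0.13176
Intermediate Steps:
R(H, u) = -u
B = 1/721 ≈ 0.0013870
m(h) = 6*h (m(h) = (-1*(-5))*h + h = 5*h + h = 6*h)
(m(18) + Y(-13))*B = (6*18 - 13)*(1/721) = (108 - 13)*(1/721) = 95*(1/721) = 95/721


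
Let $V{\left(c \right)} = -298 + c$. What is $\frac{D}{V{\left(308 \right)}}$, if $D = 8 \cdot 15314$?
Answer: $\frac{61256}{5} \approx 12251.0$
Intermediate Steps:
$D = 122512$
$\frac{D}{V{\left(308 \right)}} = \frac{122512}{-298 + 308} = \frac{122512}{10} = 122512 \cdot \frac{1}{10} = \frac{61256}{5}$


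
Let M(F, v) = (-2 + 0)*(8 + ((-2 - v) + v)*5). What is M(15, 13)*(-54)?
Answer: -216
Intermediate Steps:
M(F, v) = 4 (M(F, v) = -2*(8 - 2*5) = -2*(8 - 10) = -2*(-2) = 4)
M(15, 13)*(-54) = 4*(-54) = -216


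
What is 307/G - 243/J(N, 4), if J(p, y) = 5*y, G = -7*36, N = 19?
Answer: -4211/315 ≈ -13.368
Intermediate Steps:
G = -252
307/G - 243/J(N, 4) = 307/(-252) - 243/(5*4) = 307*(-1/252) - 243/20 = -307/252 - 243*1/20 = -307/252 - 243/20 = -4211/315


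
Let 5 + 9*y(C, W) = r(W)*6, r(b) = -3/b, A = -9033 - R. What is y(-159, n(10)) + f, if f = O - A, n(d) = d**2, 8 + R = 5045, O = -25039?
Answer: -4936309/450 ≈ -10970.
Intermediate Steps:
R = 5037 (R = -8 + 5045 = 5037)
A = -14070 (A = -9033 - 1*5037 = -9033 - 5037 = -14070)
y(C, W) = -5/9 - 2/W (y(C, W) = -5/9 + (-3/W*6)/9 = -5/9 + (-18/W)/9 = -5/9 - 2/W)
f = -10969 (f = -25039 - 1*(-14070) = -25039 + 14070 = -10969)
y(-159, n(10)) + f = (-5/9 - 2/(10**2)) - 10969 = (-5/9 - 2/100) - 10969 = (-5/9 - 2*1/100) - 10969 = (-5/9 - 1/50) - 10969 = -259/450 - 10969 = -4936309/450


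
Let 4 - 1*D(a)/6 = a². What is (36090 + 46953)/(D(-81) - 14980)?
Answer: -83043/54322 ≈ -1.5287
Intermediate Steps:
D(a) = 24 - 6*a²
(36090 + 46953)/(D(-81) - 14980) = (36090 + 46953)/((24 - 6*(-81)²) - 14980) = 83043/((24 - 6*6561) - 14980) = 83043/((24 - 39366) - 14980) = 83043/(-39342 - 14980) = 83043/(-54322) = 83043*(-1/54322) = -83043/54322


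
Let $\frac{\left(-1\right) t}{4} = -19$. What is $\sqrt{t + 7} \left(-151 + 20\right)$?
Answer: $- 131 \sqrt{83} \approx -1193.5$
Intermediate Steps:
$t = 76$ ($t = \left(-4\right) \left(-19\right) = 76$)
$\sqrt{t + 7} \left(-151 + 20\right) = \sqrt{76 + 7} \left(-151 + 20\right) = \sqrt{83} \left(-131\right) = - 131 \sqrt{83}$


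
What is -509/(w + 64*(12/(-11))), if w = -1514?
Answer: 5599/17422 ≈ 0.32138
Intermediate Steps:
-509/(w + 64*(12/(-11))) = -509/(-1514 + 64*(12/(-11))) = -509/(-1514 + 64*(12*(-1/11))) = -509/(-1514 + 64*(-12/11)) = -509/(-1514 - 768/11) = -509/(-17422/11) = -509*(-11/17422) = 5599/17422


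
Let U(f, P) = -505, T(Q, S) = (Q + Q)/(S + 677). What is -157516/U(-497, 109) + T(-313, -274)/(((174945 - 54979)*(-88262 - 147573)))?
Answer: 1778176163592141/5700874594415 ≈ 311.91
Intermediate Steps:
T(Q, S) = 2*Q/(677 + S) (T(Q, S) = (2*Q)/(677 + S) = 2*Q/(677 + S))
-157516/U(-497, 109) + T(-313, -274)/(((174945 - 54979)*(-88262 - 147573))) = -157516/(-505) + (2*(-313)/(677 - 274))/(((174945 - 54979)*(-88262 - 147573))) = -157516*(-1/505) + (2*(-313)/403)/((119966*(-235835))) = 157516/505 + (2*(-313)*(1/403))/(-28292181610) = 157516/505 - 626/403*(-1/28292181610) = 157516/505 + 313/5700874594415 = 1778176163592141/5700874594415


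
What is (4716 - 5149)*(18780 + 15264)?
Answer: -14741052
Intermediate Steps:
(4716 - 5149)*(18780 + 15264) = -433*34044 = -14741052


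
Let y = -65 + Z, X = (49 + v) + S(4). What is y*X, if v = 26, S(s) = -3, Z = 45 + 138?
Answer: 8496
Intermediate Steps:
Z = 183
X = 72 (X = (49 + 26) - 3 = 75 - 3 = 72)
y = 118 (y = -65 + 183 = 118)
y*X = 118*72 = 8496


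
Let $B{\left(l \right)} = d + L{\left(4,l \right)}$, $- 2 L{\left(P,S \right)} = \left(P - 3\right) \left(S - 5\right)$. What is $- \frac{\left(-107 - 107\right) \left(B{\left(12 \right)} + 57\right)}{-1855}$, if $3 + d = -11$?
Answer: $- \frac{8453}{1855} \approx -4.5569$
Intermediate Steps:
$d = -14$ ($d = -3 - 11 = -14$)
$L{\left(P,S \right)} = - \frac{\left(-5 + S\right) \left(-3 + P\right)}{2}$ ($L{\left(P,S \right)} = - \frac{\left(P - 3\right) \left(S - 5\right)}{2} = - \frac{\left(-3 + P\right) \left(-5 + S\right)}{2} = - \frac{\left(-5 + S\right) \left(-3 + P\right)}{2}$)
$B{\left(l \right)} = - \frac{23}{2} - \frac{l}{2}$ ($B{\left(l \right)} = -14 + \left(- \frac{15}{2} + \frac{3 l}{2} + \frac{5}{2} \cdot 4 - 2 l\right) = -14 + \left(- \frac{15}{2} + \frac{3 l}{2} + 10 - 2 l\right) = -14 - \left(- \frac{5}{2} + \frac{l}{2}\right) = - \frac{23}{2} - \frac{l}{2}$)
$- \frac{\left(-107 - 107\right) \left(B{\left(12 \right)} + 57\right)}{-1855} = - \frac{\left(-107 - 107\right) \left(\left(- \frac{23}{2} - 6\right) + 57\right)}{-1855} = - \frac{\left(-107 - 107\right) \left(\left(- \frac{23}{2} - 6\right) + 57\right) \left(-1\right)}{1855} = - \frac{- 214 \left(- \frac{35}{2} + 57\right) \left(-1\right)}{1855} = - \frac{\left(-214\right) \frac{79}{2} \left(-1\right)}{1855} = - \frac{\left(-8453\right) \left(-1\right)}{1855} = \left(-1\right) \frac{8453}{1855} = - \frac{8453}{1855}$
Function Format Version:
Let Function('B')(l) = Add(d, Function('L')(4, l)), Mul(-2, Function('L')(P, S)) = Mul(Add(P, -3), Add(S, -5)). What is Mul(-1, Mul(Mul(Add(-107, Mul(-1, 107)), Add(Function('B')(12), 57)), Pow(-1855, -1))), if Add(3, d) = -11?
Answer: Rational(-8453, 1855) ≈ -4.5569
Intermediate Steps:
d = -14 (d = Add(-3, -11) = -14)
Function('L')(P, S) = Mul(Rational(-1, 2), Add(-5, S), Add(-3, P)) (Function('L')(P, S) = Mul(Rational(-1, 2), Mul(Add(P, -3), Add(S, -5))) = Mul(Rational(-1, 2), Mul(Add(-3, P), Add(-5, S))) = Mul(Rational(-1, 2), Mul(Add(-5, S), Add(-3, P))) = Mul(Rational(-1, 2), Add(-5, S), Add(-3, P)))
Function('B')(l) = Add(Rational(-23, 2), Mul(Rational(-1, 2), l)) (Function('B')(l) = Add(-14, Add(Rational(-15, 2), Mul(Rational(3, 2), l), Mul(Rational(5, 2), 4), Mul(Rational(-1, 2), 4, l))) = Add(-14, Add(Rational(-15, 2), Mul(Rational(3, 2), l), 10, Mul(-2, l))) = Add(-14, Add(Rational(5, 2), Mul(Rational(-1, 2), l))) = Add(Rational(-23, 2), Mul(Rational(-1, 2), l)))
Mul(-1, Mul(Mul(Add(-107, Mul(-1, 107)), Add(Function('B')(12), 57)), Pow(-1855, -1))) = Mul(-1, Mul(Mul(Add(-107, Mul(-1, 107)), Add(Add(Rational(-23, 2), Mul(Rational(-1, 2), 12)), 57)), Pow(-1855, -1))) = Mul(-1, Mul(Mul(Add(-107, -107), Add(Add(Rational(-23, 2), -6), 57)), Rational(-1, 1855))) = Mul(-1, Mul(Mul(-214, Add(Rational(-35, 2), 57)), Rational(-1, 1855))) = Mul(-1, Mul(Mul(-214, Rational(79, 2)), Rational(-1, 1855))) = Mul(-1, Mul(-8453, Rational(-1, 1855))) = Mul(-1, Rational(8453, 1855)) = Rational(-8453, 1855)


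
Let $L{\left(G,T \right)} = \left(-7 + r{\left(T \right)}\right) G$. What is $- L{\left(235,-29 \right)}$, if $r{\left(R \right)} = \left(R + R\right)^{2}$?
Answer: $-788895$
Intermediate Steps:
$r{\left(R \right)} = 4 R^{2}$ ($r{\left(R \right)} = \left(2 R\right)^{2} = 4 R^{2}$)
$L{\left(G,T \right)} = G \left(-7 + 4 T^{2}\right)$ ($L{\left(G,T \right)} = \left(-7 + 4 T^{2}\right) G = G \left(-7 + 4 T^{2}\right)$)
$- L{\left(235,-29 \right)} = - 235 \left(-7 + 4 \left(-29\right)^{2}\right) = - 235 \left(-7 + 4 \cdot 841\right) = - 235 \left(-7 + 3364\right) = - 235 \cdot 3357 = \left(-1\right) 788895 = -788895$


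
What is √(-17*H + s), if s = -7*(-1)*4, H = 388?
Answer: 2*I*√1642 ≈ 81.043*I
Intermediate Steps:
s = 28 (s = 7*4 = 28)
√(-17*H + s) = √(-17*388 + 28) = √(-6596 + 28) = √(-6568) = 2*I*√1642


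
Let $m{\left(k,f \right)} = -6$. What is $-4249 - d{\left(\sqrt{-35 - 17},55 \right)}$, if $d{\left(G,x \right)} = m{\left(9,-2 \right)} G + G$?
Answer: $-4249 + 10 i \sqrt{13} \approx -4249.0 + 36.056 i$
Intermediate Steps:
$d{\left(G,x \right)} = - 5 G$ ($d{\left(G,x \right)} = - 6 G + G = - 5 G$)
$-4249 - d{\left(\sqrt{-35 - 17},55 \right)} = -4249 - - 5 \sqrt{-35 - 17} = -4249 - - 5 \sqrt{-52} = -4249 - - 5 \cdot 2 i \sqrt{13} = -4249 - - 10 i \sqrt{13} = -4249 + 10 i \sqrt{13}$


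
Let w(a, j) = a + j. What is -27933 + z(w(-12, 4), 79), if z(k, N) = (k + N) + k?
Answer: -27870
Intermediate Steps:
z(k, N) = N + 2*k (z(k, N) = (N + k) + k = N + 2*k)
-27933 + z(w(-12, 4), 79) = -27933 + (79 + 2*(-12 + 4)) = -27933 + (79 + 2*(-8)) = -27933 + (79 - 16) = -27933 + 63 = -27870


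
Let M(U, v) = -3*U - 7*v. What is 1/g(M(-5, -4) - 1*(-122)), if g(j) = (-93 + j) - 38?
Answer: 1/34 ≈ 0.029412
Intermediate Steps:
M(U, v) = -7*v - 3*U
g(j) = -131 + j
1/g(M(-5, -4) - 1*(-122)) = 1/(-131 + ((-7*(-4) - 3*(-5)) - 1*(-122))) = 1/(-131 + ((28 + 15) + 122)) = 1/(-131 + (43 + 122)) = 1/(-131 + 165) = 1/34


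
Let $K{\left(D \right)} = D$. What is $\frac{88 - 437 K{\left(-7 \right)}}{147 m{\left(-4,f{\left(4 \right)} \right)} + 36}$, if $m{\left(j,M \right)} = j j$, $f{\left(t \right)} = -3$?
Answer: $\frac{1049}{796} \approx 1.3178$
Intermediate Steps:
$m{\left(j,M \right)} = j^{2}$
$\frac{88 - 437 K{\left(-7 \right)}}{147 m{\left(-4,f{\left(4 \right)} \right)} + 36} = \frac{88 - -3059}{147 \left(-4\right)^{2} + 36} = \frac{88 + 3059}{147 \cdot 16 + 36} = \frac{3147}{2352 + 36} = \frac{3147}{2388} = 3147 \cdot \frac{1}{2388} = \frac{1049}{796}$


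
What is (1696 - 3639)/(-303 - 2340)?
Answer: 1943/2643 ≈ 0.73515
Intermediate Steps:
(1696 - 3639)/(-303 - 2340) = -1943/(-2643) = -1943*(-1/2643) = 1943/2643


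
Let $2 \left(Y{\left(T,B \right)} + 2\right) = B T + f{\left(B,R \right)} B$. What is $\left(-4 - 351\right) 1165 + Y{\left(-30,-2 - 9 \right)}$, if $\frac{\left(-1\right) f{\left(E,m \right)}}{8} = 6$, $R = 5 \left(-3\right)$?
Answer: $-413148$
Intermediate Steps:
$R = -15$
$f{\left(E,m \right)} = -48$ ($f{\left(E,m \right)} = \left(-8\right) 6 = -48$)
$Y{\left(T,B \right)} = -2 - 24 B + \frac{B T}{2}$ ($Y{\left(T,B \right)} = -2 + \frac{B T - 48 B}{2} = -2 + \frac{- 48 B + B T}{2} = -2 + \left(- 24 B + \frac{B T}{2}\right) = -2 - 24 B + \frac{B T}{2}$)
$\left(-4 - 351\right) 1165 + Y{\left(-30,-2 - 9 \right)} = \left(-4 - 351\right) 1165 - \left(2 + 24 \left(-2 - 9\right) - \frac{1}{2} \left(-2 - 9\right) \left(-30\right)\right) = \left(-4 - 351\right) 1165 - \left(-262 - 165\right) = \left(-355\right) 1165 + \left(-2 + 264 + 165\right) = -413575 + 427 = -413148$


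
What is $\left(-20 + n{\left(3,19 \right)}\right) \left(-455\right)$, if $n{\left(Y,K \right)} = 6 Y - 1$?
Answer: $1365$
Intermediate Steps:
$n{\left(Y,K \right)} = -1 + 6 Y$
$\left(-20 + n{\left(3,19 \right)}\right) \left(-455\right) = \left(-20 + \left(-1 + 6 \cdot 3\right)\right) \left(-455\right) = \left(-20 + \left(-1 + 18\right)\right) \left(-455\right) = \left(-20 + 17\right) \left(-455\right) = \left(-3\right) \left(-455\right) = 1365$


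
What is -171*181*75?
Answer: -2321325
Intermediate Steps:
-171*181*75 = -30951*75 = -2321325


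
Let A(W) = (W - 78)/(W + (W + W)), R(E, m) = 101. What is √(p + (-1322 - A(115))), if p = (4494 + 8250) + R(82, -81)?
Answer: √1371512310/345 ≈ 107.34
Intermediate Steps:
A(W) = (-78 + W)/(3*W) (A(W) = (-78 + W)/(W + 2*W) = (-78 + W)/((3*W)) = (-78 + W)*(1/(3*W)) = (-78 + W)/(3*W))
p = 12845 (p = (4494 + 8250) + 101 = 12744 + 101 = 12845)
√(p + (-1322 - A(115))) = √(12845 + (-1322 - (-78 + 115)/(3*115))) = √(12845 + (-1322 - 37/(3*115))) = √(12845 + (-1322 - 1*37/345)) = √(12845 + (-1322 - 37/345)) = √(12845 - 456127/345) = √(3975398/345) = √1371512310/345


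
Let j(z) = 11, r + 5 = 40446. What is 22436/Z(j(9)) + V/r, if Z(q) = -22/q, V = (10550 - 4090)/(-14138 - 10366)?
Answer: -2779164889003/247741566 ≈ -11218.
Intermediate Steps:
r = 40441 (r = -5 + 40446 = 40441)
V = -1615/6126 (V = 6460/(-24504) = 6460*(-1/24504) = -1615/6126 ≈ -0.26363)
22436/Z(j(9)) + V/r = 22436/((-22/11)) - 1615/6126/40441 = 22436/((-22*1/11)) - 1615/6126*1/40441 = 22436/(-2) - 1615/247741566 = 22436*(-1/2) - 1615/247741566 = -11218 - 1615/247741566 = -2779164889003/247741566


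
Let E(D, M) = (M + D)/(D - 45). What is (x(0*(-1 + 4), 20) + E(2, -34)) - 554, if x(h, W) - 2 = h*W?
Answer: -23704/43 ≈ -551.26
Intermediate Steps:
E(D, M) = (D + M)/(-45 + D)
x(h, W) = 2 + W*h (x(h, W) = 2 + h*W = 2 + W*h)
(x(0*(-1 + 4), 20) + E(2, -34)) - 554 = ((2 + 20*(0*(-1 + 4))) + (2 - 34)/(-45 + 2)) - 554 = ((2 + 20*(0*3)) - 32/(-43)) - 554 = ((2 + 20*0) - 1/43*(-32)) - 554 = ((2 + 0) + 32/43) - 554 = (2 + 32/43) - 554 = 118/43 - 554 = -23704/43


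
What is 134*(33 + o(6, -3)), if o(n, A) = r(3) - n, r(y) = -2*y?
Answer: 2814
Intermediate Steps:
o(n, A) = -6 - n (o(n, A) = -2*3 - n = -6 - n)
134*(33 + o(6, -3)) = 134*(33 + (-6 - 1*6)) = 134*(33 + (-6 - 6)) = 134*(33 - 12) = 134*21 = 2814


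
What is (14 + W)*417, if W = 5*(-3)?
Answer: -417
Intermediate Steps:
W = -15
(14 + W)*417 = (14 - 15)*417 = -1*417 = -417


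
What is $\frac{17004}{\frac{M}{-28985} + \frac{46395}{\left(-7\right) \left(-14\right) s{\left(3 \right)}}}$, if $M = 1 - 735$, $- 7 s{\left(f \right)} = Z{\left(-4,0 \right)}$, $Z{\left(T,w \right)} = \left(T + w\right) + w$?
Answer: $\frac{27600212640}{1344800179} \approx 20.524$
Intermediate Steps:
$Z{\left(T,w \right)} = T + 2 w$
$s{\left(f \right)} = \frac{4}{7}$ ($s{\left(f \right)} = - \frac{-4 + 2 \cdot 0}{7} = - \frac{-4 + 0}{7} = \left(- \frac{1}{7}\right) \left(-4\right) = \frac{4}{7}$)
$M = -734$ ($M = 1 - 735 = -734$)
$\frac{17004}{\frac{M}{-28985} + \frac{46395}{\left(-7\right) \left(-14\right) s{\left(3 \right)}}} = \frac{17004}{- \frac{734}{-28985} + \frac{46395}{\left(-7\right) \left(-14\right) \frac{4}{7}}} = \frac{17004}{\left(-734\right) \left(- \frac{1}{28985}\right) + \frac{46395}{98 \cdot \frac{4}{7}}} = \frac{17004}{\frac{734}{28985} + \frac{46395}{56}} = \frac{17004}{\frac{1344800179}{1623160}} = 17004 \cdot \frac{1623160}{1344800179} = \frac{27600212640}{1344800179}$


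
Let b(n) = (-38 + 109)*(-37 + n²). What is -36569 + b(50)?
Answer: 138304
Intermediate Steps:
b(n) = -2627 + 71*n² (b(n) = 71*(-37 + n²) = -2627 + 71*n²)
-36569 + b(50) = -36569 + (-2627 + 71*50²) = -36569 + (-2627 + 71*2500) = -36569 + (-2627 + 177500) = -36569 + 174873 = 138304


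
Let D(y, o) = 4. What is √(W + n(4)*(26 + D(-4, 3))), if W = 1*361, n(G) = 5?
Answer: √511 ≈ 22.605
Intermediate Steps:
W = 361
√(W + n(4)*(26 + D(-4, 3))) = √(361 + 5*(26 + 4)) = √(361 + 5*30) = √(361 + 150) = √511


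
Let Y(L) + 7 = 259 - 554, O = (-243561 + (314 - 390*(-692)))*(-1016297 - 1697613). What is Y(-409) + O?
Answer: -72279565332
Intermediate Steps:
O = -72279565030 (O = (-243561 + (314 + 269880))*(-2713910) = (-243561 + 270194)*(-2713910) = 26633*(-2713910) = -72279565030)
Y(L) = -302 (Y(L) = -7 + (259 - 554) = -7 - 295 = -302)
Y(-409) + O = -302 - 72279565030 = -72279565332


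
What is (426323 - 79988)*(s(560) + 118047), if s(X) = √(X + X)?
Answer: 40883807745 + 1385340*√70 ≈ 4.0895e+10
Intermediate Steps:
s(X) = √2*√X (s(X) = √(2*X) = √2*√X)
(426323 - 79988)*(s(560) + 118047) = (426323 - 79988)*(√2*√560 + 118047) = 346335*(√2*(4*√35) + 118047) = 346335*(4*√70 + 118047) = 346335*(118047 + 4*√70) = 40883807745 + 1385340*√70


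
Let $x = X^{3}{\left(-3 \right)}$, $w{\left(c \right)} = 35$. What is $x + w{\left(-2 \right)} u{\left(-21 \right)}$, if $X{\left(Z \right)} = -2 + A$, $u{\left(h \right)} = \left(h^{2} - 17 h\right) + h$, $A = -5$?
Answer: $26852$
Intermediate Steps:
$u{\left(h \right)} = h^{2} - 16 h$
$X{\left(Z \right)} = -7$ ($X{\left(Z \right)} = -2 - 5 = -7$)
$x = -343$ ($x = \left(-7\right)^{3} = -343$)
$x + w{\left(-2 \right)} u{\left(-21 \right)} = -343 + 35 \left(- 21 \left(-16 - 21\right)\right) = -343 + 35 \left(\left(-21\right) \left(-37\right)\right) = -343 + 35 \cdot 777 = -343 + 27195 = 26852$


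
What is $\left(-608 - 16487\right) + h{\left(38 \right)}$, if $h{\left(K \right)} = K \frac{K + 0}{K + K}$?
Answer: $-17076$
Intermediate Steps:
$h{\left(K \right)} = \frac{K}{2}$ ($h{\left(K \right)} = K \frac{K}{2 K} = K K \frac{1}{2 K} = K \frac{1}{2} = \frac{K}{2}$)
$\left(-608 - 16487\right) + h{\left(38 \right)} = \left(-608 - 16487\right) + \frac{1}{2} \cdot 38 = \left(-608 - 16487\right) + 19 = -17095 + 19 = -17076$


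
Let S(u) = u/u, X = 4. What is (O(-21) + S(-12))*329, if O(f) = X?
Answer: 1645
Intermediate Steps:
O(f) = 4
S(u) = 1
(O(-21) + S(-12))*329 = (4 + 1)*329 = 5*329 = 1645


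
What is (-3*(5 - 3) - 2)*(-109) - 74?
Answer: 798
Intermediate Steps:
(-3*(5 - 3) - 2)*(-109) - 74 = (-3*2 - 2)*(-109) - 74 = (-6 - 2)*(-109) - 74 = -8*(-109) - 74 = 872 - 74 = 798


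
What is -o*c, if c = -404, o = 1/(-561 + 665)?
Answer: 101/26 ≈ 3.8846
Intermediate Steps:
o = 1/104 ≈ 0.0096154
-o*c = -(-404)/104 = -1*(-101/26) = 101/26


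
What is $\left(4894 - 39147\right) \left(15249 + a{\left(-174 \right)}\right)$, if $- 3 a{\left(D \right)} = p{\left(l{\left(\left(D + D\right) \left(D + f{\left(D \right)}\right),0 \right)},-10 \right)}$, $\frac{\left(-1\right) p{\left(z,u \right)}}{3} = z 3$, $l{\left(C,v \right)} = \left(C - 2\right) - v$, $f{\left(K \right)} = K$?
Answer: $-12966644415$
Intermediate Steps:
$l{\left(C,v \right)} = -2 + C - v$ ($l{\left(C,v \right)} = \left(C - 2\right) - v = \left(-2 + C\right) - v = -2 + C - v$)
$p{\left(z,u \right)} = - 9 z$ ($p{\left(z,u \right)} = - 3 z 3 = - 3 \cdot 3 z = - 9 z$)
$a{\left(D \right)} = -6 + 12 D^{2}$ ($a{\left(D \right)} = - \frac{\left(-9\right) \left(-2 + \left(D + D\right) \left(D + D\right) - 0\right)}{3} = - \frac{\left(-9\right) \left(-2 + 2 D 2 D + 0\right)}{3} = - \frac{\left(-9\right) \left(-2 + 4 D^{2} + 0\right)}{3} = - \frac{\left(-9\right) \left(-2 + 4 D^{2}\right)}{3} = - \frac{18 - 36 D^{2}}{3} = -6 + 12 D^{2}$)
$\left(4894 - 39147\right) \left(15249 + a{\left(-174 \right)}\right) = \left(4894 - 39147\right) \left(15249 - \left(6 - 12 \left(-174\right)^{2}\right)\right) = - 34253 \left(15249 + \left(-6 + 12 \cdot 30276\right)\right) = - 34253 \left(15249 + \left(-6 + 363312\right)\right) = - 34253 \left(15249 + 363306\right) = \left(-34253\right) 378555 = -12966644415$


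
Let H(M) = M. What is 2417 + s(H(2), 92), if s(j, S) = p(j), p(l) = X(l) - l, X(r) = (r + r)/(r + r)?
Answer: 2416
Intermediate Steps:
X(r) = 1 (X(r) = (2*r)/((2*r)) = (2*r)*(1/(2*r)) = 1)
p(l) = 1 - l
s(j, S) = 1 - j
2417 + s(H(2), 92) = 2417 + (1 - 1*2) = 2417 + (1 - 2) = 2417 - 1 = 2416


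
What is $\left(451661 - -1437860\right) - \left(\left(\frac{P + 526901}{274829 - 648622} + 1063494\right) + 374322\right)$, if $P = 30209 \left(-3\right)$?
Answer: $\frac{168844603339}{373793} \approx 4.5171 \cdot 10^{5}$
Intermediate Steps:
$P = -90627$
$\left(451661 - -1437860\right) - \left(\left(\frac{P + 526901}{274829 - 648622} + 1063494\right) + 374322\right) = \left(451661 - -1437860\right) - \left(\left(\frac{-90627 + 526901}{274829 - 648622} + 1063494\right) + 374322\right) = \left(451661 + 1437860\right) - \left(\left(\frac{436274}{-373793} + 1063494\right) + 374322\right) = 1889521 - \left(\left(436274 \left(- \frac{1}{373793}\right) + 1063494\right) + 374322\right) = 1889521 - \left(\left(- \frac{436274}{373793} + 1063494\right) + 374322\right) = 1889521 - \left(\frac{397526176468}{373793} + 374322\right) = 1889521 - \frac{537445119814}{373793} = \frac{168844603339}{373793}$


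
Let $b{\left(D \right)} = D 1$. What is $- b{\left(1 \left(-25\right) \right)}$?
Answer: $25$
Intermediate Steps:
$b{\left(D \right)} = D$
$- b{\left(1 \left(-25\right) \right)} = - 1 \left(-25\right) = \left(-1\right) \left(-25\right) = 25$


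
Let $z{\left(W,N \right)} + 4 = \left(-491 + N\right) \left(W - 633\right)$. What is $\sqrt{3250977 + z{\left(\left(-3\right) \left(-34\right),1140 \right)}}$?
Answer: $\sqrt{2906354} \approx 1704.8$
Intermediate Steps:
$z{\left(W,N \right)} = -4 + \left(-633 + W\right) \left(-491 + N\right)$ ($z{\left(W,N \right)} = -4 + \left(-491 + N\right) \left(W - 633\right) = -4 + \left(-491 + N\right) \left(-633 + W\right) = -4 + \left(-633 + W\right) \left(-491 + N\right)$)
$\sqrt{3250977 + z{\left(\left(-3\right) \left(-34\right),1140 \right)}} = \sqrt{3250977 + \left(310799 - 721620 - 491 \left(\left(-3\right) \left(-34\right)\right) + 1140 \left(\left(-3\right) \left(-34\right)\right)\right)} = \sqrt{3250977 + \left(310799 - 721620 - 50082 + 1140 \cdot 102\right)} = \sqrt{3250977 + \left(310799 - 721620 - 50082 + 116280\right)} = \sqrt{3250977 - 344623} = \sqrt{2906354}$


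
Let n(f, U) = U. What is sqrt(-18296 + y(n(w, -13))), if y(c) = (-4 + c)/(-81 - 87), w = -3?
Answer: I*sqrt(129095862)/84 ≈ 135.26*I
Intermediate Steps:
y(c) = 1/42 - c/168 (y(c) = (-4 + c)/(-168) = (-4 + c)*(-1/168) = 1/42 - c/168)
sqrt(-18296 + y(n(w, -13))) = sqrt(-18296 + (1/42 - 1/168*(-13))) = sqrt(-18296 + (1/42 + 13/168)) = sqrt(-18296 + 17/168) = sqrt(-3073711/168) = I*sqrt(129095862)/84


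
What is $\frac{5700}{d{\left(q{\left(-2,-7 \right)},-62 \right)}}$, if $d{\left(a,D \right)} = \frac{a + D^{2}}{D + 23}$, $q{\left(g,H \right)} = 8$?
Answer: $- \frac{6175}{107} \approx -57.71$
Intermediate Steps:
$d{\left(a,D \right)} = \frac{a + D^{2}}{23 + D}$
$\frac{5700}{d{\left(q{\left(-2,-7 \right)},-62 \right)}} = \frac{5700}{\frac{1}{23 - 62} \left(8 + \left(-62\right)^{2}\right)} = \frac{5700}{\frac{1}{-39} \left(8 + 3844\right)} = \frac{5700}{\left(- \frac{1}{39}\right) 3852} = \frac{5700}{- \frac{1284}{13}} = 5700 \left(- \frac{13}{1284}\right) = - \frac{6175}{107}$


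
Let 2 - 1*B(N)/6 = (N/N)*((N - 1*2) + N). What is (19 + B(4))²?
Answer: 25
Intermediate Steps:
B(N) = 24 - 12*N (B(N) = 12 - 6*N/N*((N - 1*2) + N) = 12 - 6*((N - 2) + N) = 12 - 6*((-2 + N) + N) = 12 - 6*(-2 + 2*N) = 12 + (12 - 12*N) = 24 - 12*N)
(19 + B(4))² = (19 + (24 - 12*4))² = (19 + (24 - 48))² = (19 - 24)² = (-5)² = 25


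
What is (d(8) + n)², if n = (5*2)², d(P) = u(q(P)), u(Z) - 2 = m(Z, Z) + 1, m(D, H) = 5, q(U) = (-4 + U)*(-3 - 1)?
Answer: 11664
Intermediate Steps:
q(U) = 16 - 4*U (q(U) = (-4 + U)*(-4) = 16 - 4*U)
u(Z) = 8 (u(Z) = 2 + (5 + 1) = 2 + 6 = 8)
d(P) = 8
n = 100 (n = 10² = 100)
(d(8) + n)² = (8 + 100)² = 108² = 11664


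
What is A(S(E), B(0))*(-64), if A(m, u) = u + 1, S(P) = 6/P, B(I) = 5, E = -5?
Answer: -384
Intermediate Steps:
A(m, u) = 1 + u
A(S(E), B(0))*(-64) = (1 + 5)*(-64) = 6*(-64) = -384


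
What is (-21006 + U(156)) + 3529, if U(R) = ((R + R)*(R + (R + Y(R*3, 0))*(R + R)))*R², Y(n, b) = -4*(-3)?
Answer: 399170346427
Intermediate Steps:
Y(n, b) = 12
U(R) = 2*R³*(R + 2*R*(12 + R)) (U(R) = ((R + R)*(R + (R + 12)*(R + R)))*R² = ((2*R)*(R + (12 + R)*(2*R)))*R² = ((2*R)*(R + 2*R*(12 + R)))*R² = (2*R*(R + 2*R*(12 + R)))*R² = 2*R³*(R + 2*R*(12 + R)))
(-21006 + U(156)) + 3529 = (-21006 + 156⁴*(50 + 4*156)) + 3529 = (-21006 + 592240896*(50 + 624)) + 3529 = (-21006 + 592240896*674) + 3529 = (-21006 + 399170363904) + 3529 = 399170342898 + 3529 = 399170346427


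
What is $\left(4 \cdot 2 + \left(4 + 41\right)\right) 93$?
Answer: $4929$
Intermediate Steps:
$\left(4 \cdot 2 + \left(4 + 41\right)\right) 93 = \left(8 + 45\right) 93 = 53 \cdot 93 = 4929$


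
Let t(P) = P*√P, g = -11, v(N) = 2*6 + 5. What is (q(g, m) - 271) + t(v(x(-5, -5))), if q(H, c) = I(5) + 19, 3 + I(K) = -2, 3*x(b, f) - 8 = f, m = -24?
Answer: -257 + 17*√17 ≈ -186.91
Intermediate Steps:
x(b, f) = 8/3 + f/3
v(N) = 17 (v(N) = 12 + 5 = 17)
I(K) = -5 (I(K) = -3 - 2 = -5)
q(H, c) = 14 (q(H, c) = -5 + 19 = 14)
t(P) = P^(3/2)
(q(g, m) - 271) + t(v(x(-5, -5))) = (14 - 271) + 17^(3/2) = -257 + 17*√17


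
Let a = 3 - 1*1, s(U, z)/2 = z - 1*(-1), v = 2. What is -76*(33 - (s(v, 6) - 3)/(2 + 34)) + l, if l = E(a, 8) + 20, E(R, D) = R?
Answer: -22165/9 ≈ -2462.8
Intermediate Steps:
s(U, z) = 2 + 2*z (s(U, z) = 2*(z - 1*(-1)) = 2*(z + 1) = 2*(1 + z) = 2 + 2*z)
a = 2 (a = 3 - 1 = 2)
l = 22 (l = 2 + 20 = 22)
-76*(33 - (s(v, 6) - 3)/(2 + 34)) + l = -76*(33 - ((2 + 2*6) - 3)/(2 + 34)) + 22 = -76*(33 - ((2 + 12) - 3)/36) + 22 = -76*(33 - (14 - 3)/36) + 22 = -76*(33 - 11/36) + 22 = -76*1177/36 + 22 = -22363/9 + 22 = -22165/9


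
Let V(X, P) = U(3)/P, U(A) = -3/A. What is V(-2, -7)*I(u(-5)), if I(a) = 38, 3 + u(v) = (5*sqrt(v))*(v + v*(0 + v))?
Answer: 38/7 ≈ 5.4286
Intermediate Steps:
u(v) = -3 + 5*sqrt(v)*(v + v**2) (u(v) = -3 + (5*sqrt(v))*(v + v*(0 + v)) = -3 + (5*sqrt(v))*(v + v*v) = -3 + (5*sqrt(v))*(v + v**2) = -3 + 5*sqrt(v)*(v + v**2))
V(X, P) = -1/P (V(X, P) = (-3/3)/P = (-3*1/3)/P = -1/P)
V(-2, -7)*I(u(-5)) = -1/(-7)*38 = -1*(-1/7)*38 = (1/7)*38 = 38/7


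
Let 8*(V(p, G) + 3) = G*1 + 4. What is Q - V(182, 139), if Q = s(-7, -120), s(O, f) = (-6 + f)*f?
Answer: 120841/8 ≈ 15105.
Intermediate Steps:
V(p, G) = -5/2 + G/8 (V(p, G) = -3 + (G*1 + 4)/8 = -3 + (G + 4)/8 = -3 + (4 + G)/8 = -3 + (½ + G/8) = -5/2 + G/8)
s(O, f) = f*(-6 + f)
Q = 15120 (Q = -120*(-6 - 120) = -120*(-126) = 15120)
Q - V(182, 139) = 15120 - (-5/2 + (⅛)*139) = 15120 - (-5/2 + 139/8) = 15120 - 1*119/8 = 15120 - 119/8 = 120841/8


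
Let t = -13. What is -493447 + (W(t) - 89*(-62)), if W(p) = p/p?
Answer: -487928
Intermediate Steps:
W(p) = 1
-493447 + (W(t) - 89*(-62)) = -493447 + (1 - 89*(-62)) = -493447 + (1 + 5518) = -493447 + 5519 = -487928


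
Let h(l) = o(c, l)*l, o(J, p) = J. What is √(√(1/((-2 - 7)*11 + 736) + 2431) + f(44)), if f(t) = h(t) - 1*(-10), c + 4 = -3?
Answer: √(-2467738 + 182*√5032781)/91 ≈ 15.77*I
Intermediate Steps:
c = -7 (c = -4 - 3 = -7)
h(l) = -7*l
f(t) = 10 - 7*t (f(t) = -7*t - 1*(-10) = -7*t + 10 = 10 - 7*t)
√(√(1/((-2 - 7)*11 + 736) + 2431) + f(44)) = √(√(1/((-2 - 7)*11 + 736) + 2431) + (10 - 7*44)) = √(√(1/(-9*11 + 736) + 2431) + (10 - 308)) = √(√(1/(-99 + 736) + 2431) - 298) = √(√(1/637 + 2431) - 298) = √(√(1548548/637) - 298) = √(2*√5032781/91 - 298) = √(-298 + 2*√5032781/91)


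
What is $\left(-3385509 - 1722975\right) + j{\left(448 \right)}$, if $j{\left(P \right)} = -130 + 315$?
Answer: $-5108299$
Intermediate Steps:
$j{\left(P \right)} = 185$
$\left(-3385509 - 1722975\right) + j{\left(448 \right)} = \left(-3385509 - 1722975\right) + 185 = -5108484 + 185 = -5108299$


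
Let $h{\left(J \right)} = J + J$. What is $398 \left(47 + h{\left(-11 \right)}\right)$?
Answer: $9950$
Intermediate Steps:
$h{\left(J \right)} = 2 J$
$398 \left(47 + h{\left(-11 \right)}\right) = 398 \left(47 + 2 \left(-11\right)\right) = 398 \left(47 - 22\right) = 398 \cdot 25 = 9950$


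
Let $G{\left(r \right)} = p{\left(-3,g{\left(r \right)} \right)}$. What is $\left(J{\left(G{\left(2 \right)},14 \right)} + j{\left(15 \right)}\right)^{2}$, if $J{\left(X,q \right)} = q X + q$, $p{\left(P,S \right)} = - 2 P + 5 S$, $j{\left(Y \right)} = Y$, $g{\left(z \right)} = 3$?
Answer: $104329$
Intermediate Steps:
$G{\left(r \right)} = 21$ ($G{\left(r \right)} = \left(-2\right) \left(-3\right) + 5 \cdot 3 = 6 + 15 = 21$)
$J{\left(X,q \right)} = q + X q$ ($J{\left(X,q \right)} = X q + q = q + X q$)
$\left(J{\left(G{\left(2 \right)},14 \right)} + j{\left(15 \right)}\right)^{2} = \left(14 \left(1 + 21\right) + 15\right)^{2} = \left(14 \cdot 22 + 15\right)^{2} = \left(308 + 15\right)^{2} = 323^{2} = 104329$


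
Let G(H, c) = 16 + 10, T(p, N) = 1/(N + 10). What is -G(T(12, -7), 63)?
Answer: -26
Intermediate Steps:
T(p, N) = 1/(10 + N)
G(H, c) = 26
-G(T(12, -7), 63) = -1*26 = -26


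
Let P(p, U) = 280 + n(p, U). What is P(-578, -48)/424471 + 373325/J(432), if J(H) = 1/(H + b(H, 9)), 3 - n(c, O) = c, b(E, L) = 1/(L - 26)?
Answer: 1163613165713362/7216007 ≈ 1.6125e+8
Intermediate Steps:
b(E, L) = 1/(-26 + L)
n(c, O) = 3 - c
J(H) = 1/(-1/17 + H) (J(H) = 1/(H + 1/(-26 + 9)) = 1/(H + 1/(-17)) = 1/(H - 1/17) = 1/(-1/17 + H))
P(p, U) = 283 - p (P(p, U) = 280 + (3 - p) = 283 - p)
P(-578, -48)/424471 + 373325/J(432) = (283 - 1*(-578))/424471 + 373325/((17/(-1 + 17*432))) = (283 + 578)*(1/424471) + 373325/((17/(-1 + 7344))) = 861*(1/424471) + 373325/((17/7343)) = 861/424471 + 373325/((17*(1/7343))) = 861/424471 + 373325/(17/7343) = 861/424471 + 373325*(7343/17) = 861/424471 + 2741325475/17 = 1163613165713362/7216007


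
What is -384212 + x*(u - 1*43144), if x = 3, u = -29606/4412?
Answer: -1133143073/2206 ≈ -5.1366e+5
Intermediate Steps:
u = -14803/2206 (u = -29606*1/4412 = -14803/2206 ≈ -6.7103)
-384212 + x*(u - 1*43144) = -384212 + 3*(-14803/2206 - 1*43144) = -384212 + 3*(-14803/2206 - 43144) = -384212 + 3*(-95190467/2206) = -384212 - 285571401/2206 = -1133143073/2206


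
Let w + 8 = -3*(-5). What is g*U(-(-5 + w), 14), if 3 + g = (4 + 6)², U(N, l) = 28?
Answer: 2716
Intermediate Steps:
w = 7 (w = -8 - 3*(-5) = -8 + 15 = 7)
g = 97 (g = -3 + (4 + 6)² = -3 + 10² = -3 + 100 = 97)
g*U(-(-5 + w), 14) = 97*28 = 2716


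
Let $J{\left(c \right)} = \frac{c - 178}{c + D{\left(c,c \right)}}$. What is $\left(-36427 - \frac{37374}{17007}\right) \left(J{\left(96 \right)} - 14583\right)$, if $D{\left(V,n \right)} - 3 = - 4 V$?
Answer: $\frac{858300230625833}{1615665} \approx 5.3124 \cdot 10^{8}$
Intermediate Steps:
$D{\left(V,n \right)} = 3 - 4 V$
$J{\left(c \right)} = \frac{-178 + c}{3 - 3 c}$ ($J{\left(c \right)} = \frac{c - 178}{c - \left(-3 + 4 c\right)} = \frac{-178 + c}{3 - 3 c}$)
$\left(-36427 - \frac{37374}{17007}\right) \left(J{\left(96 \right)} - 14583\right) = \left(-36427 - \frac{37374}{17007}\right) \left(\frac{178 - 96}{3 \left(-1 + 96\right)} - 14583\right) = \left(-36427 - \frac{12458}{5669}\right) \left(\frac{178 - 96}{3 \cdot 95} - 14583\right) = \left(-36427 - \frac{12458}{5669}\right) \left(\frac{1}{3} \cdot \frac{1}{95} \cdot 82 - 14583\right) = - \frac{206517121 \left(\frac{82}{285} - 14583\right)}{5669} = \left(- \frac{206517121}{5669}\right) \left(- \frac{4156073}{285}\right) = \frac{858300230625833}{1615665}$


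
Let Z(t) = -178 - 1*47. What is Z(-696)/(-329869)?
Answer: 225/329869 ≈ 0.00068209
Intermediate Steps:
Z(t) = -225 (Z(t) = -178 - 47 = -225)
Z(-696)/(-329869) = -225/(-329869) = -225*(-1/329869) = 225/329869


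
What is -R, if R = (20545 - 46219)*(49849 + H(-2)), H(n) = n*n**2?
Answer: 1279617834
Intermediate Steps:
H(n) = n**3
R = -1279617834 (R = (20545 - 46219)*(49849 + (-2)**3) = -25674*(49849 - 8) = -25674*49841 = -1279617834)
-R = -1*(-1279617834) = 1279617834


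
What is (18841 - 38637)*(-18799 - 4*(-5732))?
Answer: -81737684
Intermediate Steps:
(18841 - 38637)*(-18799 - 4*(-5732)) = -19796*(-18799 + 22928) = -19796*4129 = -81737684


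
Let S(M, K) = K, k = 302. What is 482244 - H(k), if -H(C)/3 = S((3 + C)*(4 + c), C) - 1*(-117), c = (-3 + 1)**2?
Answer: 483501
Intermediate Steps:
c = 4 (c = (-2)**2 = 4)
H(C) = -351 - 3*C (H(C) = -3*(C - 1*(-117)) = -3*(C + 117) = -3*(117 + C) = -351 - 3*C)
482244 - H(k) = 482244 - (-351 - 3*302) = 482244 - (-351 - 906) = 482244 - 1*(-1257) = 482244 + 1257 = 483501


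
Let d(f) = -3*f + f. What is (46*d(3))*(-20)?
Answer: 5520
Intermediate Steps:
d(f) = -2*f
(46*d(3))*(-20) = (46*(-2*3))*(-20) = (46*(-6))*(-20) = -276*(-20) = 5520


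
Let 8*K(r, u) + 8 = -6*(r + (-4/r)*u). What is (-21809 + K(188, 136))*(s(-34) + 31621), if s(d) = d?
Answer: -32584991265/47 ≈ -6.9330e+8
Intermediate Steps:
K(r, u) = -1 - 3*r/4 + 3*u/r (K(r, u) = -1 + (-6*(r + (-4/r)*u))/8 = -1 + (-6*(r - 4*u/r))/8 = -1 + (-6*r + 24*u/r)/8 = -1 + (-3*r/4 + 3*u/r) = -1 - 3*r/4 + 3*u/r)
(-21809 + K(188, 136))*(s(-34) + 31621) = (-21809 + (-1 - 3/4*188 + 3*136/188))*(-34 + 31621) = (-21809 + (-1 - 141 + 3*136*(1/188)))*31587 = (-21809 + (-1 - 141 + 102/47))*31587 = (-21809 - 6572/47)*31587 = -1031595/47*31587 = -32584991265/47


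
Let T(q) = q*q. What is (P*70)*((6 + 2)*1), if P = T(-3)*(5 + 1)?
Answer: 30240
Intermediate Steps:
T(q) = q**2
P = 54 (P = (-3)**2*(5 + 1) = 9*6 = 54)
(P*70)*((6 + 2)*1) = (54*70)*((6 + 2)*1) = 3780*(8*1) = 3780*8 = 30240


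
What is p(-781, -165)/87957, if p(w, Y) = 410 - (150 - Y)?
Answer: 95/87957 ≈ 0.0010801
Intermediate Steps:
p(w, Y) = 260 + Y (p(w, Y) = 410 + (-150 + Y) = 260 + Y)
p(-781, -165)/87957 = (260 - 165)/87957 = 95*(1/87957) = 95/87957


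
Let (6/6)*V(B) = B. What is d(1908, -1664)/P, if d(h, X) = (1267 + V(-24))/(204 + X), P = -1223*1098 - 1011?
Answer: 1243/1962042900 ≈ 6.3352e-7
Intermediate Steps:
V(B) = B
P = -1343865 (P = -1342854 - 1011 = -1343865)
d(h, X) = 1243/(204 + X) (d(h, X) = (1267 - 24)/(204 + X) = 1243/(204 + X))
d(1908, -1664)/P = (1243/(204 - 1664))/(-1343865) = (1243/(-1460))*(-1/1343865) = (1243*(-1/1460))*(-1/1343865) = -1243/1460*(-1/1343865) = 1243/1962042900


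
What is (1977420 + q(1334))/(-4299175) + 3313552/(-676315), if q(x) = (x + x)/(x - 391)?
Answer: -127779785251088/23842291629025 ≈ -5.3594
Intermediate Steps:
q(x) = 2*x/(-391 + x) (q(x) = (2*x)/(-391 + x) = 2*x/(-391 + x))
(1977420 + q(1334))/(-4299175) + 3313552/(-676315) = (1977420 + 2*1334/(-391 + 1334))/(-4299175) + 3313552/(-676315) = (1977420 + 2*1334/943)*(-1/4299175) + 3313552*(-1/676315) = (1977420 + 2*1334*(1/943))*(-1/4299175) - 3313552/676315 = (1977420 + 116/41)*(-1/4299175) - 3313552/676315 = (81074336/41)*(-1/4299175) - 3313552/676315 = -81074336/176266175 - 3313552/676315 = -127779785251088/23842291629025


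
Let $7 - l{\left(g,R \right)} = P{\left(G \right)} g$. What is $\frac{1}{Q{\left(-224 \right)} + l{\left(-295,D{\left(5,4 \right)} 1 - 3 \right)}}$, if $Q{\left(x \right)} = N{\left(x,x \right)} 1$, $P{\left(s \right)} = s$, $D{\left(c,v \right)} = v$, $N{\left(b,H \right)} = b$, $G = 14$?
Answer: $\frac{1}{3913} \approx 0.00025556$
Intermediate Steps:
$l{\left(g,R \right)} = 7 - 14 g$
$Q{\left(x \right)} = x$ ($Q{\left(x \right)} = x 1 = x$)
$\frac{1}{Q{\left(-224 \right)} + l{\left(-295,D{\left(5,4 \right)} 1 - 3 \right)}} = \frac{1}{-224 + \left(7 - -4130\right)} = \frac{1}{-224 + \left(7 + 4130\right)} = \frac{1}{-224 + 4137} = \frac{1}{3913}$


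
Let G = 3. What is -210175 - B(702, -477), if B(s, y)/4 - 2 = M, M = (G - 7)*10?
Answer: -210023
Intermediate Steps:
M = -40 (M = (3 - 7)*10 = -4*10 = -40)
B(s, y) = -152 (B(s, y) = 8 + 4*(-40) = 8 - 160 = -152)
-210175 - B(702, -477) = -210175 - 1*(-152) = -210175 + 152 = -210023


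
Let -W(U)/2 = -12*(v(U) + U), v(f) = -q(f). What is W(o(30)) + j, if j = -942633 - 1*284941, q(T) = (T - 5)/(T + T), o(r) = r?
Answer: -1226864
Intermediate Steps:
q(T) = (-5 + T)/(2*T) (q(T) = (-5 + T)/((2*T)) = (-5 + T)*(1/(2*T)) = (-5 + T)/(2*T))
j = -1227574 (j = -942633 - 284941 = -1227574)
v(f) = -(-5 + f)/(2*f)
W(U) = 24*U + 12*(5 - U)/U (W(U) = -(-24)*((5 - U)/(2*U) + U) = -(-24)*(U + (5 - U)/(2*U)) = -2*(-12*U - 6*(5 - U)/U) = 24*U + 12*(5 - U)/U)
W(o(30)) + j = (-12 + 24*30 + 60/30) - 1227574 = (-12 + 720 + 60*(1/30)) - 1227574 = (-12 + 720 + 2) - 1227574 = 710 - 1227574 = -1226864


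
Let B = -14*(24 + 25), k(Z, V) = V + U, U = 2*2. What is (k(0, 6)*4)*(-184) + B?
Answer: -8046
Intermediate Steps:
U = 4
k(Z, V) = 4 + V (k(Z, V) = V + 4 = 4 + V)
B = -686 (B = -14*49 = -686)
(k(0, 6)*4)*(-184) + B = ((4 + 6)*4)*(-184) - 686 = (10*4)*(-184) - 686 = 40*(-184) - 686 = -7360 - 686 = -8046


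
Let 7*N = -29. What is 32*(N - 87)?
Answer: -20416/7 ≈ -2916.6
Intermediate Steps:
N = -29/7 (N = (1/7)*(-29) = -29/7 ≈ -4.1429)
32*(N - 87) = 32*(-29/7 - 87) = 32*(-638/7) = -20416/7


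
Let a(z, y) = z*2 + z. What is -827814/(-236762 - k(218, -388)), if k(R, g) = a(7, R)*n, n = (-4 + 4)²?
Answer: 413907/118381 ≈ 3.4964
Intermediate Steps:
n = 0 (n = 0² = 0)
a(z, y) = 3*z (a(z, y) = 2*z + z = 3*z)
k(R, g) = 0 (k(R, g) = (3*7)*0 = 21*0 = 0)
-827814/(-236762 - k(218, -388)) = -827814/(-236762 - 1*0) = -827814/(-236762 + 0) = -827814/(-236762) = -827814*(-1/236762) = 413907/118381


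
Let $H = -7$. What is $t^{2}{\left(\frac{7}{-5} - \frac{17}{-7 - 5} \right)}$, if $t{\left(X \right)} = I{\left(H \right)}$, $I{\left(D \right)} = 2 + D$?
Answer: $25$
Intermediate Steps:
$t{\left(X \right)} = -5$ ($t{\left(X \right)} = 2 - 7 = -5$)
$t^{2}{\left(\frac{7}{-5} - \frac{17}{-7 - 5} \right)} = \left(-5\right)^{2} = 25$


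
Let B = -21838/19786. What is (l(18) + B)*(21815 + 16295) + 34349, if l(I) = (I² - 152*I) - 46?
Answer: -926796949773/9893 ≈ -9.3682e+7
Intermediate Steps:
B = -10919/9893 (B = -21838*1/19786 = -10919/9893 ≈ -1.1037)
l(I) = -46 + I² - 152*I
(l(18) + B)*(21815 + 16295) + 34349 = ((-46 + 18² - 152*18) - 10919/9893)*(21815 + 16295) + 34349 = ((-46 + 324 - 2736) - 10919/9893)*38110 + 34349 = (-2458 - 10919/9893)*38110 + 34349 = -24327913/9893*38110 + 34349 = -927136764430/9893 + 34349 = -926796949773/9893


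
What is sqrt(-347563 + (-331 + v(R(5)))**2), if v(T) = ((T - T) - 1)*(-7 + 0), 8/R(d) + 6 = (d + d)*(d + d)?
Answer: I*sqrt(242587) ≈ 492.53*I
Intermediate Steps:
R(d) = 8/(-6 + 4*d**2) (R(d) = 8/(-6 + (d + d)*(d + d)) = 8/(-6 + (2*d)*(2*d)) = 8/(-6 + 4*d**2))
v(T) = 7 (v(T) = (0 - 1)*(-7) = -1*(-7) = 7)
sqrt(-347563 + (-331 + v(R(5)))**2) = sqrt(-347563 + (-331 + 7)**2) = sqrt(-347563 + (-324)**2) = sqrt(-347563 + 104976) = sqrt(-242587) = I*sqrt(242587)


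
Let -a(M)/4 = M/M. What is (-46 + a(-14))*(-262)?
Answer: 13100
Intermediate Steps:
a(M) = -4 (a(M) = -4*M/M = -4*1 = -4)
(-46 + a(-14))*(-262) = (-46 - 4)*(-262) = -50*(-262) = 13100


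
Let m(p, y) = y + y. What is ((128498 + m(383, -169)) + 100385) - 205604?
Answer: 22941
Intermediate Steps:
m(p, y) = 2*y
((128498 + m(383, -169)) + 100385) - 205604 = ((128498 + 2*(-169)) + 100385) - 205604 = ((128498 - 338) + 100385) - 205604 = (128160 + 100385) - 205604 = 228545 - 205604 = 22941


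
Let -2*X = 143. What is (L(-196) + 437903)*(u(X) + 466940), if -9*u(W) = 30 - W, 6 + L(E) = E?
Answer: 3678753035617/18 ≈ 2.0438e+11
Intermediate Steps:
X = -143/2 (X = -½*143 = -143/2 ≈ -71.500)
L(E) = -6 + E
u(W) = -10/3 + W/9 (u(W) = -(30 - W)/9 = -10/3 + W/9)
(L(-196) + 437903)*(u(X) + 466940) = ((-6 - 196) + 437903)*((-10/3 + (⅑)*(-143/2)) + 466940) = (-202 + 437903)*((-10/3 - 143/18) + 466940) = 437701*(-203/18 + 466940) = 437701*(8404717/18) = 3678753035617/18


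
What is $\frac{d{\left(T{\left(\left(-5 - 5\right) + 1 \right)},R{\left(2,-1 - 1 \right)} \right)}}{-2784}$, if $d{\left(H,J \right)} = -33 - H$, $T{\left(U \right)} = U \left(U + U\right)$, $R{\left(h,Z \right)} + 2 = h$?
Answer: $\frac{65}{928} \approx 0.070043$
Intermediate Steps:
$R{\left(h,Z \right)} = -2 + h$
$T{\left(U \right)} = 2 U^{2}$ ($T{\left(U \right)} = U 2 U = 2 U^{2}$)
$\frac{d{\left(T{\left(\left(-5 - 5\right) + 1 \right)},R{\left(2,-1 - 1 \right)} \right)}}{-2784} = \frac{-33 - 2 \left(\left(-5 - 5\right) + 1\right)^{2}}{-2784} = \left(-33 - 2 \left(-10 + 1\right)^{2}\right) \left(- \frac{1}{2784}\right) = \left(-33 - 2 \left(-9\right)^{2}\right) \left(- \frac{1}{2784}\right) = \left(-33 - 2 \cdot 81\right) \left(- \frac{1}{2784}\right) = \left(-33 - 162\right) \left(- \frac{1}{2784}\right) = \left(-195\right) \left(- \frac{1}{2784}\right) = \frac{65}{928}$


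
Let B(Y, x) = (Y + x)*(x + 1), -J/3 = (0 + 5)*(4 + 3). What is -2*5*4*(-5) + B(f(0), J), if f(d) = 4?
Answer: 10704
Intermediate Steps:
J = -105 (J = -3*(0 + 5)*(4 + 3) = -15*7 = -3*35 = -105)
B(Y, x) = (1 + x)*(Y + x) (B(Y, x) = (Y + x)*(1 + x) = (1 + x)*(Y + x))
-2*5*4*(-5) + B(f(0), J) = -2*5*4*(-5) + (4 - 105 + (-105)² + 4*(-105)) = -40*(-5) + (4 - 105 + 11025 - 420) = -2*(-100) + 10504 = 200 + 10504 = 10704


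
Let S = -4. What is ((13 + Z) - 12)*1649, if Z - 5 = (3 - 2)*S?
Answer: 3298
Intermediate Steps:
Z = 1 (Z = 5 + (3 - 2)*(-4) = 5 + 1*(-4) = 5 - 4 = 1)
((13 + Z) - 12)*1649 = ((13 + 1) - 12)*1649 = (14 - 12)*1649 = 2*1649 = 3298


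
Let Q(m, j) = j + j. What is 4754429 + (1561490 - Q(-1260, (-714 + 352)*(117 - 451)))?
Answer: 6074103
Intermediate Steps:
Q(m, j) = 2*j
4754429 + (1561490 - Q(-1260, (-714 + 352)*(117 - 451))) = 4754429 + (1561490 - 2*(-714 + 352)*(117 - 451)) = 4754429 + (1561490 - 2*(-362*(-334))) = 4754429 + (1561490 - 2*120908) = 4754429 + (1561490 - 1*241816) = 4754429 + (1561490 - 241816) = 4754429 + 1319674 = 6074103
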